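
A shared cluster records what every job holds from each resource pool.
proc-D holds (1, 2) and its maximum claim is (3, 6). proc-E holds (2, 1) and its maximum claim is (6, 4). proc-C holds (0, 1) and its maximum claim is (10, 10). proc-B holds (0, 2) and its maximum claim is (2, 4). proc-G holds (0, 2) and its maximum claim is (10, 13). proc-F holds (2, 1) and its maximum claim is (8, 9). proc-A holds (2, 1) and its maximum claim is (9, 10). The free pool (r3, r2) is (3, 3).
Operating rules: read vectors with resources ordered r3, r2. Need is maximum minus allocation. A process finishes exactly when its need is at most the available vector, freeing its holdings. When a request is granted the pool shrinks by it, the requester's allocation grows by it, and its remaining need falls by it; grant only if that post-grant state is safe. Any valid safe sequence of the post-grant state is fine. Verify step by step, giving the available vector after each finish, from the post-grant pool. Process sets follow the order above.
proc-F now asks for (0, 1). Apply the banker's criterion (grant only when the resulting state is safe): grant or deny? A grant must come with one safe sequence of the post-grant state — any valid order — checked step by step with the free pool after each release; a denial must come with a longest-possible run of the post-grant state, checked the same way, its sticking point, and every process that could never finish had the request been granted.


GRANT: granting preserves safety; a valid post-grant sequence is proc-B, proc-D, proc-E, proc-F, proc-A, proc-C, proc-G.
Key observation: granting shrinks the pool to (3, 2), yet proc-B still fits and the chain goes through.
Verifying the post-grant state step by step:
  pool = (3, 2)
  proc-B needs (2, 2) <= (3, 2) -> finishes; pool += (0, 2) = (3, 4)
  proc-D needs (2, 4) <= (3, 4) -> finishes; pool += (1, 2) = (4, 6)
  proc-E needs (4, 3) <= (4, 6) -> finishes; pool += (2, 1) = (6, 7)
  proc-F needs (6, 7) <= (6, 7) -> finishes; pool += (2, 2) = (8, 9)
  proc-A needs (7, 9) <= (8, 9) -> finishes; pool += (2, 1) = (10, 10)
  proc-C needs (10, 9) <= (10, 10) -> finishes; pool += (0, 1) = (10, 11)
  proc-G needs (10, 11) <= (10, 11) -> finishes; pool += (0, 2) = (10, 13)


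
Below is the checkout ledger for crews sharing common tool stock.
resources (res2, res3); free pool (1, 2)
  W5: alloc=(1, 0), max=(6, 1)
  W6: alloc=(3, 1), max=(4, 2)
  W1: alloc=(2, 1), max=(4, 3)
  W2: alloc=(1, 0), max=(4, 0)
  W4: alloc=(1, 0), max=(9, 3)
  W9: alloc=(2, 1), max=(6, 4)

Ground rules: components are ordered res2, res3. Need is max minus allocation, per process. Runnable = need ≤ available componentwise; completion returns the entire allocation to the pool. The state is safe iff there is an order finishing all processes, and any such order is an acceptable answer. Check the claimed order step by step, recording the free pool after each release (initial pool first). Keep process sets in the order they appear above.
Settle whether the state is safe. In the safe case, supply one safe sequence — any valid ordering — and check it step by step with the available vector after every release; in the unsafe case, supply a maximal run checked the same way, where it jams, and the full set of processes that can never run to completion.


The state is SAFE; one workable sequence: W6, W1, W9, W4, W2, W5.
Key observation: the order's first zero-slack moment is W6 ((1, 1) needed, (1, 2) free — a requested resource with nothing to spare).
Walking it through:
  pool = (1, 2)
  run W6 (needs (1, 1), free (1, 2)); after release of (3, 1) the pool is (4, 3)
  run W1 (needs (2, 2), free (4, 3)); after release of (2, 1) the pool is (6, 4)
  run W9 (needs (4, 3), free (6, 4)); after release of (2, 1) the pool is (8, 5)
  run W4 (needs (8, 3), free (8, 5)); after release of (1, 0) the pool is (9, 5)
  run W2 (needs (3, 0), free (9, 5)); after release of (1, 0) the pool is (10, 5)
  run W5 (needs (5, 1), free (10, 5)); after release of (1, 0) the pool is (11, 5)


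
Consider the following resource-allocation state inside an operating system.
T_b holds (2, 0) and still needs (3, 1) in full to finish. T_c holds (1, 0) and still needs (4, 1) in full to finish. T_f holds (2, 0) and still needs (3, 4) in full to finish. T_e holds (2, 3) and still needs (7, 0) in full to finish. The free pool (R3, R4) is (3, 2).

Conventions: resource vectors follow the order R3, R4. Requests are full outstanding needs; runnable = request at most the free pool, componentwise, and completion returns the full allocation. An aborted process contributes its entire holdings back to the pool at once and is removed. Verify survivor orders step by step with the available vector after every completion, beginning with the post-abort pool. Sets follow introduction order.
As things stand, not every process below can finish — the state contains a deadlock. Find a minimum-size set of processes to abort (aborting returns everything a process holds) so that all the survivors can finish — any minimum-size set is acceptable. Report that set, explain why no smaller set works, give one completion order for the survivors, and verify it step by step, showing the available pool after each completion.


The answer: abort T_f.
Key observation: before aborting T_f, T_e was permanently blocked — no order could ever run it; afterwards it completes at step 3.
Minimality: the empty abort set fails — the state is deadlocked as it stands.
Survivors finish in the order: T_c, T_b, T_e. Walking it through (pool after the aborts first):
  pool = (5, 2)
  T_c: need (4, 1) fits (5, 2); releases (1, 0), pool now (6, 2)
  T_b: need (3, 1) fits (6, 2); releases (2, 0), pool now (8, 2)
  T_e: need (7, 0) fits (8, 2); releases (2, 3), pool now (10, 5)


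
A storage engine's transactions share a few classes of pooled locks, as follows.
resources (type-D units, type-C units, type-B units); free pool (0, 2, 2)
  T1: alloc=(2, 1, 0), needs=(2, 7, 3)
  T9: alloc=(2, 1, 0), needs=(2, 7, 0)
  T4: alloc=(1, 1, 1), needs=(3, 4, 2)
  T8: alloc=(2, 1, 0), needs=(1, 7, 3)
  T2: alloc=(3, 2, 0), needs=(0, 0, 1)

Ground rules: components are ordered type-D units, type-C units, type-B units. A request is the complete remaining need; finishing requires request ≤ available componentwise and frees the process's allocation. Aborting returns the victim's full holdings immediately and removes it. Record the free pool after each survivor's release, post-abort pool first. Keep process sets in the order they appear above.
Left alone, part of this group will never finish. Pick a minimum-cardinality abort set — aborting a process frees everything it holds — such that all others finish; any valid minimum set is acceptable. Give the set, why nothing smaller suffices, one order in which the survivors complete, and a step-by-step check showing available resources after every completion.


The answer: abort T1 and T9.
Key observation: T8 was stuck for good until T1 and T9 gave back (4, 2, 0); in the order shown it finishes at step 3.
Minimality, checking each single-abort alternative: T1 alone leaves T9 blocked (short on type-C units); T9 alone leaves T1 blocked (short on type-C units); T4 alone leaves T1 blocked (short on type-C units); T8 alone leaves T1 blocked (short on type-C units); T2 alone leaves T1 blocked (short on type-C units).
One survivor order: T2, T4, T8. Check, step by step (post-abort pool first):
  pool = (4, 4, 2)
  run T2 (needs (0, 0, 1), free (4, 4, 2)); after release of (3, 2, 0) the pool is (7, 6, 2)
  run T4 (needs (3, 4, 2), free (7, 6, 2)); after release of (1, 1, 1) the pool is (8, 7, 3)
  run T8 (needs (1, 7, 3), free (8, 7, 3)); after release of (2, 1, 0) the pool is (10, 8, 3)


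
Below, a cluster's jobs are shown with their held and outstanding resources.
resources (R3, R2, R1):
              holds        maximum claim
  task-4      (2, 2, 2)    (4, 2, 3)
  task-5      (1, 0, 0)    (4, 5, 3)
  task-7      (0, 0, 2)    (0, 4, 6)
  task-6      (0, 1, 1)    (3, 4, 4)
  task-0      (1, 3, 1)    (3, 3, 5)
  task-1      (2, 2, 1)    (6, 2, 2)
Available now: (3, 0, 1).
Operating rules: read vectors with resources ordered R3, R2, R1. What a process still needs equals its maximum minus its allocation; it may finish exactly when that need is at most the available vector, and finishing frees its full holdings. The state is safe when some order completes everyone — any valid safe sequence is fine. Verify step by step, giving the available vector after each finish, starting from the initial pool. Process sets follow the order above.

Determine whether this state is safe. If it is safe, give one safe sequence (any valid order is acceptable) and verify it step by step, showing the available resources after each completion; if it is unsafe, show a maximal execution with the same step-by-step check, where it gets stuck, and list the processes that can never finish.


SAFE. One safe sequence: task-4, task-1, task-6, task-5, task-0, task-7.
Key observation: reading the order forward, task-4 is the first process whose need (2, 0, 1) meets the free pool (3, 0, 1) exactly on a resource it requests.
Step-by-step check:
  pool = (3, 0, 1)
  run task-4 (needs (2, 0, 1), free (3, 0, 1)); after release of (2, 2, 2) the pool is (5, 2, 3)
  run task-1 (needs (4, 0, 1), free (5, 2, 3)); after release of (2, 2, 1) the pool is (7, 4, 4)
  run task-6 (needs (3, 3, 3), free (7, 4, 4)); after release of (0, 1, 1) the pool is (7, 5, 5)
  run task-5 (needs (3, 5, 3), free (7, 5, 5)); after release of (1, 0, 0) the pool is (8, 5, 5)
  run task-0 (needs (2, 0, 4), free (8, 5, 5)); after release of (1, 3, 1) the pool is (9, 8, 6)
  run task-7 (needs (0, 4, 4), free (9, 8, 6)); after release of (0, 0, 2) the pool is (9, 8, 8)


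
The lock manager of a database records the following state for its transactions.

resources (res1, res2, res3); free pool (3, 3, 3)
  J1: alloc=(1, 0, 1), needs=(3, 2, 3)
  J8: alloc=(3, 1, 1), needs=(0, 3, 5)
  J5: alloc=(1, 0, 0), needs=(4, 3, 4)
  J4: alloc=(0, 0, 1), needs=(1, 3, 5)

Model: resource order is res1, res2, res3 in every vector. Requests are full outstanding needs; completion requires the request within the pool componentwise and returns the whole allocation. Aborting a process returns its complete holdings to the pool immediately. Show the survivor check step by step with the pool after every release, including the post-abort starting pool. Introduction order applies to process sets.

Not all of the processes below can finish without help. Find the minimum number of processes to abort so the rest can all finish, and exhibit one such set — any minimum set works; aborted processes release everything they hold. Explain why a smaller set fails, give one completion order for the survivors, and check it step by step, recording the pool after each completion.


Abort J4.
Key observation: J8 was stuck for good until J4 gave back (0, 0, 1); in the order shown it finishes at step 3.
No smaller set exists: with zero aborts the deadlock remains.
The survivors complete as J1, J5, J8. Step-by-step check (starting from the post-abort pool):
  pool = (3, 3, 4)
  J1: need (3, 2, 3) fits (3, 3, 4); releases (1, 0, 1), pool now (4, 3, 5)
  J5: need (4, 3, 4) fits (4, 3, 5); releases (1, 0, 0), pool now (5, 3, 5)
  J8: need (0, 3, 5) fits (5, 3, 5); releases (3, 1, 1), pool now (8, 4, 6)


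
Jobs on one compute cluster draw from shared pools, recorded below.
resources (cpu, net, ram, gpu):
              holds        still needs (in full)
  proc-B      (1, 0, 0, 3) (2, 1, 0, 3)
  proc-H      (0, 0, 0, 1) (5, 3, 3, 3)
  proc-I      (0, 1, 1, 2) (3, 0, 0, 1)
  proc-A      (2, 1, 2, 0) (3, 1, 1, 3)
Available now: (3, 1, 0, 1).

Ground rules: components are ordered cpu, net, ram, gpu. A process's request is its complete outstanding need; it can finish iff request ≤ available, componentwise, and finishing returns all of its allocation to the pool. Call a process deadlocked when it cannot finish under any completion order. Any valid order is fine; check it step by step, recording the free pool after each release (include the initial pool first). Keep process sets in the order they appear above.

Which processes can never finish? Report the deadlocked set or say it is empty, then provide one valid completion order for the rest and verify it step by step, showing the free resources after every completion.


No process is deadlocked.
Key observation: proc-I fits the free pool immediately, and its release cascades until everyone finishes.
One completion order for the rest: proc-I, proc-B, proc-A, proc-H. Check, step by step:
  pool = (3, 1, 0, 1)
  proc-I: need (3, 0, 0, 1) fits (3, 1, 0, 1); releases (0, 1, 1, 2), pool now (3, 2, 1, 3)
  proc-B: need (2, 1, 0, 3) fits (3, 2, 1, 3); releases (1, 0, 0, 3), pool now (4, 2, 1, 6)
  proc-A: need (3, 1, 1, 3) fits (4, 2, 1, 6); releases (2, 1, 2, 0), pool now (6, 3, 3, 6)
  proc-H: need (5, 3, 3, 3) fits (6, 3, 3, 6); releases (0, 0, 0, 1), pool now (6, 3, 3, 7)


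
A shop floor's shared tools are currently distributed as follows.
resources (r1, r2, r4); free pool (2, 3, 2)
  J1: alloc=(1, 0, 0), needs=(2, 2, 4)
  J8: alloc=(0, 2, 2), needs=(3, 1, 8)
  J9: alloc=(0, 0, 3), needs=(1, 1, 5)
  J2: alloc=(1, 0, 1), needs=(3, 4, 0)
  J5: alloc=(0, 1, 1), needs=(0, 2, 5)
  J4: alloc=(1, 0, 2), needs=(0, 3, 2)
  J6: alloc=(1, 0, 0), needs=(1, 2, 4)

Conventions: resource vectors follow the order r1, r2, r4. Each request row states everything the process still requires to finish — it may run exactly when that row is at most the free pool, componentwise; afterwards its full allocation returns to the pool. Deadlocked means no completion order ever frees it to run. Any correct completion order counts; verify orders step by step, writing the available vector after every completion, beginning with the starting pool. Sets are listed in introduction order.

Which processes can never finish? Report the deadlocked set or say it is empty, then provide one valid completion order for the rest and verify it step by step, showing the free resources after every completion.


Deadlocked set: J8, J9, J2 and J5.
Key observation: after J4, J6, J1 the pool peaks at (5, 3, 4), and each blocked process is short somewhere: J8 on r4; J9 on r4; J2 on r2; J5 on r4.
A valid finishing order for the others: J4, J6, J1. Walking it through:
  pool = (2, 3, 2)
  J4 needs (0, 3, 2) <= (2, 3, 2) -> finishes; pool += (1, 0, 2) = (3, 3, 4)
  J6 needs (1, 2, 4) <= (3, 3, 4) -> finishes; pool += (1, 0, 0) = (4, 3, 4)
  J1 needs (2, 2, 4) <= (4, 3, 4) -> finishes; pool += (1, 0, 0) = (5, 3, 4)
The stuck group stays short no matter what:
  J8 still needs (3, 1, 8) but only (5, 3, 4) is free — short on r4
  J9 still needs (1, 1, 5) but only (5, 3, 4) is free — short on r4
  J2 still needs (3, 4, 0) but only (5, 3, 4) is free — short on r2
  J5 still needs (0, 2, 5) but only (5, 3, 4) is free — short on r4


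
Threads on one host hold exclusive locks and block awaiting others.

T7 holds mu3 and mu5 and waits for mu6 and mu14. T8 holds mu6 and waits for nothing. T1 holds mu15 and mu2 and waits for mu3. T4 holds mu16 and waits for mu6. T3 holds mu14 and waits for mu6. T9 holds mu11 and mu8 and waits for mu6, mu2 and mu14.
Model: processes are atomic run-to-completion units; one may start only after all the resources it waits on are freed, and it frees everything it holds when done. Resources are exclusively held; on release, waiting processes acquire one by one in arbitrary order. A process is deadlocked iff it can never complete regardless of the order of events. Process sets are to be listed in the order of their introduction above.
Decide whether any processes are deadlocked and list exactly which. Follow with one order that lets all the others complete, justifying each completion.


Nothing here is deadlocked.
Key observation: the waits form no ring: some process can always run, and its releases unblock the others one by one.
A valid finishing order for the others: T8, T3, T7, T1, T9, T4.
Step-by-step check:
  run T8 (it waits on nothing); releases mu6
  T3 waits on mu6 — all released -> runs and releases mu14
  T7 waits on mu6 and mu14 — all released -> runs and releases mu3 and mu5
  T1 waits on mu3 — all released -> runs and releases mu15 and mu2
  T9 waits on mu6, mu2 and mu14 — all released -> runs and releases mu11 and mu8
  T4 waits on mu6 — all released -> runs and releases mu16


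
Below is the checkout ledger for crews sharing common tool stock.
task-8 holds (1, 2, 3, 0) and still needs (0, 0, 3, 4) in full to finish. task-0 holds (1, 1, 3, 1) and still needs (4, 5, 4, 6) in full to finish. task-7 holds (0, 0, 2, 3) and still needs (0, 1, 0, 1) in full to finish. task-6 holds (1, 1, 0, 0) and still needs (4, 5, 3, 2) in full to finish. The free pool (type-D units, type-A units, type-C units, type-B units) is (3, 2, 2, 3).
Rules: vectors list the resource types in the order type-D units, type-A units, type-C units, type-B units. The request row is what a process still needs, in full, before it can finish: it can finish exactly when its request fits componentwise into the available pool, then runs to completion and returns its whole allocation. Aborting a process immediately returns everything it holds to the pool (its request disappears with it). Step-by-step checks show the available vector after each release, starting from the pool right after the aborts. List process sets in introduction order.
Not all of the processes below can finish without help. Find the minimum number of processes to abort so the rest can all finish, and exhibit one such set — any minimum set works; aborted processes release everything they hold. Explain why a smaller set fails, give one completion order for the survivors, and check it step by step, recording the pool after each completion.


Abort task-6.
Key observation: before aborting task-6, task-0 was permanently blocked — no order could ever run it; afterwards it completes at step 3.
Why nothing smaller works: aborting no one leaves the state deadlocked as given.
Survivors finish in the order: task-7, task-8, task-0. Step-by-step check (pool after the aborts first):
  pool = (4, 3, 2, 3)
  task-7 needs (0, 1, 0, 1) <= (4, 3, 2, 3) -> finishes; pool += (0, 0, 2, 3) = (4, 3, 4, 6)
  task-8 needs (0, 0, 3, 4) <= (4, 3, 4, 6) -> finishes; pool += (1, 2, 3, 0) = (5, 5, 7, 6)
  task-0 needs (4, 5, 4, 6) <= (5, 5, 7, 6) -> finishes; pool += (1, 1, 3, 1) = (6, 6, 10, 7)


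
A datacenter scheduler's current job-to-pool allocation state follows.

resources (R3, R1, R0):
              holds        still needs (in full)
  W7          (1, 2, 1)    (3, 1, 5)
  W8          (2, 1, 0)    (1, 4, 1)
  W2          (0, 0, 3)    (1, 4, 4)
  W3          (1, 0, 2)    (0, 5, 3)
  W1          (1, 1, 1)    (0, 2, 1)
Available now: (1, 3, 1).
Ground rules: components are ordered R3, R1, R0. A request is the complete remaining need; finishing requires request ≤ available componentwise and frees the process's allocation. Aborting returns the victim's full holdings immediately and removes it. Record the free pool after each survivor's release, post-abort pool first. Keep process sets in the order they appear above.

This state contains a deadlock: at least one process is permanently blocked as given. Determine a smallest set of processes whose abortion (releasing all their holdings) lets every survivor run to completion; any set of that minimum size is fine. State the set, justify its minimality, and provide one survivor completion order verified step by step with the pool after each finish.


Abort W7.
Key observation: aborting W7 returns (1, 2, 1), and W3 — hopeless before — runs at step 3 with the returned capacity in the pool.
Why nothing smaller works: aborting no one leaves the state deadlocked as given.
One survivor order: W1, W8, W3, W2. Walking it through (post-abort pool first):
  pool = (2, 5, 2)
  run W1 (needs (0, 2, 1), free (2, 5, 2)); after release of (1, 1, 1) the pool is (3, 6, 3)
  run W8 (needs (1, 4, 1), free (3, 6, 3)); after release of (2, 1, 0) the pool is (5, 7, 3)
  run W3 (needs (0, 5, 3), free (5, 7, 3)); after release of (1, 0, 2) the pool is (6, 7, 5)
  run W2 (needs (1, 4, 4), free (6, 7, 5)); after release of (0, 0, 3) the pool is (6, 7, 8)


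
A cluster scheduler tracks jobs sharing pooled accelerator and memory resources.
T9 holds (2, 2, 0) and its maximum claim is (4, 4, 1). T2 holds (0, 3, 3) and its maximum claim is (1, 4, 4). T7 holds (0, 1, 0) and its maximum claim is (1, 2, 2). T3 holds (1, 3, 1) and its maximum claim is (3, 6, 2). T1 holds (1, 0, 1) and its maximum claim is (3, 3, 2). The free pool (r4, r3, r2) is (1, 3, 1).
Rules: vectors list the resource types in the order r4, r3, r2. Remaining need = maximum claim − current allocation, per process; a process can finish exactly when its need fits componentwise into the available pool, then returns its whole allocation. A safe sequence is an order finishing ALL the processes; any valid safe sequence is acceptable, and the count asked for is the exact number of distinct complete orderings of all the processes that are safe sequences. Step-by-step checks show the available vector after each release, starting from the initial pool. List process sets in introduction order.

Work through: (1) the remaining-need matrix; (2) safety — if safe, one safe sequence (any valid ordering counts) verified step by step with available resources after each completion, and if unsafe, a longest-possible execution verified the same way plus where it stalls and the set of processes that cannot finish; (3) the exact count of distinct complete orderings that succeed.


(1) Need matrix, components ordered r4, r3, r2:
  T9: (2, 2, 1)
  T2: (1, 1, 1)
  T7: (1, 1, 2)
  T3: (2, 3, 1)
  T1: (2, 3, 1)
(2) UNSAFE.
Key observation: the wall is r4: completing T2, T7 brings the pool only to (1, 7, 4), and all the rest need more.
Going as far as possible: T2, T7; after that, nothing fits. Walking it through:
  pool = (1, 3, 1)
  T2 needs (1, 1, 1) <= (1, 3, 1) -> finishes; pool += (0, 3, 3) = (1, 6, 4)
  T7 needs (1, 1, 2) <= (1, 6, 4) -> finishes; pool += (0, 1, 0) = (1, 7, 4)
  blocked: T9 wants (2, 2, 1), pool (1, 7, 4) — not enough r4
  blocked: T3 wants (2, 3, 1), pool (1, 7, 4) — not enough r4
  blocked: T1 wants (2, 3, 1), pool (1, 7, 4) — not enough r4
Permanently blocked: T9, T3 and T1.
(3) The exact count: 0 of the possible complete orderings are safe sequences.


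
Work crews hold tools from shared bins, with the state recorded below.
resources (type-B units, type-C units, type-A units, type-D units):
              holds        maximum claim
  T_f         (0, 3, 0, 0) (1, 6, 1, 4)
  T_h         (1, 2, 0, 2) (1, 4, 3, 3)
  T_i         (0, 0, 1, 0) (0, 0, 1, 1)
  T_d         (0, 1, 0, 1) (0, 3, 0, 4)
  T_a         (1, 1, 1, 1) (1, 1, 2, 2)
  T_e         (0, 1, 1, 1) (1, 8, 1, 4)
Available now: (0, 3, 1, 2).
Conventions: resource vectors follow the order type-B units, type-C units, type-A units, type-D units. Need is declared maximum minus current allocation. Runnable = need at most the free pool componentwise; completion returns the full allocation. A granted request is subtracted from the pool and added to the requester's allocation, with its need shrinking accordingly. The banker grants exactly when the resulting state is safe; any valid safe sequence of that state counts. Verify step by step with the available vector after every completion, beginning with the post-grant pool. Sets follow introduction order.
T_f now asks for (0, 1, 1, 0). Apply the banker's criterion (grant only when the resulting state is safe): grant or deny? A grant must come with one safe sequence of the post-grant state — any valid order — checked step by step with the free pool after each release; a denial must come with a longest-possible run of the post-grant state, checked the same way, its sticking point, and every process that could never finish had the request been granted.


GRANT. The post-grant state is safe; one safe sequence: T_i, T_a, T_d, T_f, T_e, T_h.
Key observation: even at the reduced pool (0, 2, 0, 2), T_i fits immediately, so safety survives the grant.
Step-by-step check of the post-grant state:
  pool = (0, 2, 0, 2)
  run T_i (needs (0, 0, 0, 1), free (0, 2, 0, 2)); after release of (0, 0, 1, 0) the pool is (0, 2, 1, 2)
  run T_a (needs (0, 0, 1, 1), free (0, 2, 1, 2)); after release of (1, 1, 1, 1) the pool is (1, 3, 2, 3)
  run T_d (needs (0, 2, 0, 3), free (1, 3, 2, 3)); after release of (0, 1, 0, 1) the pool is (1, 4, 2, 4)
  run T_f (needs (1, 2, 0, 4), free (1, 4, 2, 4)); after release of (0, 4, 1, 0) the pool is (1, 8, 3, 4)
  run T_e (needs (1, 7, 0, 3), free (1, 8, 3, 4)); after release of (0, 1, 1, 1) the pool is (1, 9, 4, 5)
  run T_h (needs (0, 2, 3, 1), free (1, 9, 4, 5)); after release of (1, 2, 0, 2) the pool is (2, 11, 4, 7)


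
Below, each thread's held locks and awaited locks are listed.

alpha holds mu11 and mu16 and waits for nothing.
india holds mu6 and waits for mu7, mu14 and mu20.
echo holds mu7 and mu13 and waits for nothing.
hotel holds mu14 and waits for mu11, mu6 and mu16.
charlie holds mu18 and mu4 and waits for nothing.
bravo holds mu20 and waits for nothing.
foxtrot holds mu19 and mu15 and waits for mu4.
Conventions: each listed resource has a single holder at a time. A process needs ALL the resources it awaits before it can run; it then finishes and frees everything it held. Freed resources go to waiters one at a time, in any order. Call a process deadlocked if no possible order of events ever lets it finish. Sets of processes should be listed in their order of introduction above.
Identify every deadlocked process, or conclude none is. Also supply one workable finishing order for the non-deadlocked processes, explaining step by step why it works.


Deadlocked set: india and hotel.
Key observation: india -> hotel -> india is a circular wait — nothing in it can go first; no other process is dragged down with it.
One completion order for the rest: bravo, charlie, alpha, echo, foxtrot.
Step-by-step check:
  bravo waits on nothing -> runs at once and releases mu20
  charlie waits on nothing -> runs at once and releases mu18 and mu4
  alpha waits on nothing -> runs at once and releases mu11 and mu16
  echo waits on nothing -> runs at once and releases mu7 and mu13
  foxtrot: everything it awaited (mu4) is free; runs, freeing mu19 and mu15


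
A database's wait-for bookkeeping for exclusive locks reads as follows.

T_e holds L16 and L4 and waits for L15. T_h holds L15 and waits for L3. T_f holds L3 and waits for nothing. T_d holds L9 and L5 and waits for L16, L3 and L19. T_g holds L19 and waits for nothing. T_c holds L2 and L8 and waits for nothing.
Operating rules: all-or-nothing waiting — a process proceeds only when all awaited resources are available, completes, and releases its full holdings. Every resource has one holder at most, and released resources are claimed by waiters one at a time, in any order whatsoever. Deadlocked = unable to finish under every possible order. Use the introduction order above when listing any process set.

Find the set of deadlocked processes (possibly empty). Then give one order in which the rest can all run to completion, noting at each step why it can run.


Nothing here is deadlocked.
Key observation: the wait relation is loop-free; peeling off processes with no waits unwinds the whole state.
The rest can finish in the order T_f, T_g, T_c, T_h, T_e, T_d.
Step-by-step check:
  run T_f (it waits on nothing); releases L3
  run T_g (it waits on nothing); releases L19
  run T_c (it waits on nothing); releases L2 and L8
  T_h waits on L3 — all released -> runs and releases L15
  T_e waits on L15 — all released -> runs and releases L16 and L4
  T_d waits on L16, L3 and L19 — all released -> runs and releases L9 and L5


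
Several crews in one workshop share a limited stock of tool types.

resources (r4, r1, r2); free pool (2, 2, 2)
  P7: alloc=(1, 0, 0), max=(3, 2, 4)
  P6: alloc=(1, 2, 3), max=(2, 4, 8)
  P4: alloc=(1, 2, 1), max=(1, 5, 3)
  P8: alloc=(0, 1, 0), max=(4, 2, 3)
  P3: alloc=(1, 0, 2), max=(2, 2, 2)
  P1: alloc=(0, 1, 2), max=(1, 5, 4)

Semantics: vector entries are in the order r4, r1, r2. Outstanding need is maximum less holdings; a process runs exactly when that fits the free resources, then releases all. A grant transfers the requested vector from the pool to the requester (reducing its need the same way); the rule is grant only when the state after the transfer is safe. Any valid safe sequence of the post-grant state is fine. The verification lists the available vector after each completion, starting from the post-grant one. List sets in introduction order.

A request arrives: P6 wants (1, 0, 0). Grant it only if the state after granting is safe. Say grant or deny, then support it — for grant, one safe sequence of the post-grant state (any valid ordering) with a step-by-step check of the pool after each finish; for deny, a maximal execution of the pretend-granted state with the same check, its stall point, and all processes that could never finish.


DENY. Granting would leave the state unsafe.
Key observation: after P3, P7 the pool peaks at (3, 2, 4), and each blocked process is short somewhere: P6 on r2; P4 on r1; P8 on r4; P1 on r1.
On the post-grant state, P3, P7 is a maximal run — nothing extends it. Verifying each step:
  pool = (1, 2, 2)
  P3: need (1, 2, 0) fits (1, 2, 2); releases (1, 0, 2), pool now (2, 2, 4)
  P7: need (2, 2, 4) fits (2, 2, 4); releases (1, 0, 0), pool now (3, 2, 4)
  P6 still needs (0, 2, 5) but only (3, 2, 4) is free — short on r2
  P4 still needs (0, 3, 2) but only (3, 2, 4) is free — short on r1
  P8 still needs (4, 1, 3) but only (3, 2, 4) is free — short on r4
  P1 still needs (1, 4, 2) but only (3, 2, 4) is free — short on r1
Post-grant, the permanently blocked set is P6, P4, P8 and P1.


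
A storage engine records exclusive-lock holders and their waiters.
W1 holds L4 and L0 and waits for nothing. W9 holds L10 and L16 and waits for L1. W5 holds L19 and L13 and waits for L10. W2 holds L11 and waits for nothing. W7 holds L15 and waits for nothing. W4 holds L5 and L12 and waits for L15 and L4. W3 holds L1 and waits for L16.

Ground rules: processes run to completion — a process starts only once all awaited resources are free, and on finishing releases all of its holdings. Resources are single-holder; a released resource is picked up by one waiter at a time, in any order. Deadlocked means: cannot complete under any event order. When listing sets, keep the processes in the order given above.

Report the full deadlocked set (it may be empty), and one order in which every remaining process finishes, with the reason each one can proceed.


Deadlocked: W9, W5 and W3.
Key observation: W9 -> W3 -> W9 is a circular wait — nothing in it can go first; W5 waits into the deadlock from upstream.
A valid finishing order for the others: W7, W1, W2, W4.
Check, step by step:
  run W7 (it waits on nothing); releases L15
  run W1 (it waits on nothing); releases L4 and L0
  run W2 (it waits on nothing); releases L11
  W4: everything it awaited (L15 and L4) is free; runs, freeing L5 and L12


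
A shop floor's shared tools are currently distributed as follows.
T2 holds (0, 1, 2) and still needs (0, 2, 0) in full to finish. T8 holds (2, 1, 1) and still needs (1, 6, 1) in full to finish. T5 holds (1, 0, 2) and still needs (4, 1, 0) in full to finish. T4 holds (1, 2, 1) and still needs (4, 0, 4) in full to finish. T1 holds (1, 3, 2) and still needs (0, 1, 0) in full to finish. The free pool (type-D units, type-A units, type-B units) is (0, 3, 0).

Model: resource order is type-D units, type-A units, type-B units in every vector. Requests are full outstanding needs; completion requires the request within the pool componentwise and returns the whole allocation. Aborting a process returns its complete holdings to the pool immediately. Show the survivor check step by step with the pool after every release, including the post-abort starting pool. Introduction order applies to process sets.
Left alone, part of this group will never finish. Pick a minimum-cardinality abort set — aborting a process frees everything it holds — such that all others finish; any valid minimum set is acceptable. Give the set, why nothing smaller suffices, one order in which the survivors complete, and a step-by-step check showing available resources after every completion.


The answer: abort T4.
Key observation: the returned (1, 2, 1) from T4 is what brings T5 — unrunnable before, under any order — into play at step 4.
Minimality: the empty abort set fails — the state is deadlocked as it stands.
The survivors complete as T2, T8, T1, T5. Check, step by step (starting from the post-abort pool):
  pool = (1, 5, 1)
  T2: need (0, 2, 0) fits (1, 5, 1); releases (0, 1, 2), pool now (1, 6, 3)
  T8: need (1, 6, 1) fits (1, 6, 3); releases (2, 1, 1), pool now (3, 7, 4)
  T1: need (0, 1, 0) fits (3, 7, 4); releases (1, 3, 2), pool now (4, 10, 6)
  T5: need (4, 1, 0) fits (4, 10, 6); releases (1, 0, 2), pool now (5, 10, 8)


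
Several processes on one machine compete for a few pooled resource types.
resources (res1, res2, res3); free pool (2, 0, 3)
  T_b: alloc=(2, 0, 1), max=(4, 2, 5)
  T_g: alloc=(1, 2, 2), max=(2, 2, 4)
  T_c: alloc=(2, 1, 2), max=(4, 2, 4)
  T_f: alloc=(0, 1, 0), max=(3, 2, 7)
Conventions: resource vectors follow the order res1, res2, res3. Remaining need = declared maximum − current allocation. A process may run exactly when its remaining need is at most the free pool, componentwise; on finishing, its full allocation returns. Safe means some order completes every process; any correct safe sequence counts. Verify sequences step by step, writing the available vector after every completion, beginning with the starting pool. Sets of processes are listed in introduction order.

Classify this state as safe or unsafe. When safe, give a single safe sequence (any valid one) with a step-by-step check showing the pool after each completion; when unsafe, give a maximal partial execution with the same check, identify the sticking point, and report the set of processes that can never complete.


The state is SAFE; one workable sequence: T_g, T_b, T_c, T_f.
Key observation: reading the order forward, T_b is the first process whose need (2, 2, 4) meets the free pool (3, 2, 5) exactly on a resource it requests.
Step-by-step check:
  pool = (2, 0, 3)
  run T_g (needs (1, 0, 2), free (2, 0, 3)); after release of (1, 2, 2) the pool is (3, 2, 5)
  run T_b (needs (2, 2, 4), free (3, 2, 5)); after release of (2, 0, 1) the pool is (5, 2, 6)
  run T_c (needs (2, 1, 2), free (5, 2, 6)); after release of (2, 1, 2) the pool is (7, 3, 8)
  run T_f (needs (3, 1, 7), free (7, 3, 8)); after release of (0, 1, 0) the pool is (7, 4, 8)


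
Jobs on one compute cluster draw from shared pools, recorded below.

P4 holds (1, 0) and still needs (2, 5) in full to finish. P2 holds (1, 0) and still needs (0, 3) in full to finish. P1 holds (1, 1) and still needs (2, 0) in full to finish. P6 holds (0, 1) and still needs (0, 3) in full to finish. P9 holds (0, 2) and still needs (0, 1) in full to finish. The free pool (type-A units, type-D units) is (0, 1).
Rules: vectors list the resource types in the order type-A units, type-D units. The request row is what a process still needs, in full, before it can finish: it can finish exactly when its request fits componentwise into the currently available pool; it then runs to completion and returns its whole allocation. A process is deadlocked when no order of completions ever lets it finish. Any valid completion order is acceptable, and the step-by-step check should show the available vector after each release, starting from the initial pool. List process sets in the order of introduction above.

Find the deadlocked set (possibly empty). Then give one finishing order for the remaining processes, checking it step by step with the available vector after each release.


The deadlocked set is P4 and P1.
Key observation: after P9, P6, P2 complete, (1, 4) is the best the pool ever gets, yet each leftover process wants more type-A units.
A valid finishing order for the others: P9, P6, P2. Step-by-step check:
  pool = (0, 1)
  run P9 (needs (0, 1), free (0, 1)); after release of (0, 2) the pool is (0, 3)
  run P6 (needs (0, 3), free (0, 3)); after release of (0, 1) the pool is (0, 4)
  run P2 (needs (0, 3), free (0, 4)); after release of (1, 0) the pool is (1, 4)
The blocked processes can never fit:
  blocked: P4 wants (2, 5), pool (1, 4) — not enough type-A units and type-D units
  blocked: P1 wants (2, 0), pool (1, 4) — not enough type-A units


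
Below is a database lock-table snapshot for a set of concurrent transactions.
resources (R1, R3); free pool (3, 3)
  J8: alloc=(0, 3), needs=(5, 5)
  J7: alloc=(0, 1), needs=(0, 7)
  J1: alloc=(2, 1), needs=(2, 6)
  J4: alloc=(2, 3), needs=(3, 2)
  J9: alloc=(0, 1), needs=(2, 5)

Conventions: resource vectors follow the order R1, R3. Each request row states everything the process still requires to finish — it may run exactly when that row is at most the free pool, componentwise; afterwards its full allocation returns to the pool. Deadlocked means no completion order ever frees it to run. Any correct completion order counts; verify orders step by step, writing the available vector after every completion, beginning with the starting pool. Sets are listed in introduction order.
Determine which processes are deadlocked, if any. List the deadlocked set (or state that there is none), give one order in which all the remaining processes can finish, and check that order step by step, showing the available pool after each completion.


Nothing here is deadlocked.
Key observation: starting with J4, each completion frees enough for the next — no one is permanently blocked.
A valid finishing order for the others: J4, J9, J7, J1, J8. Walking it through:
  pool = (3, 3)
  J4 needs (3, 2) <= (3, 3) -> finishes; pool += (2, 3) = (5, 6)
  J9 needs (2, 5) <= (5, 6) -> finishes; pool += (0, 1) = (5, 7)
  J7 needs (0, 7) <= (5, 7) -> finishes; pool += (0, 1) = (5, 8)
  J1 needs (2, 6) <= (5, 8) -> finishes; pool += (2, 1) = (7, 9)
  J8 needs (5, 5) <= (7, 9) -> finishes; pool += (0, 3) = (7, 12)


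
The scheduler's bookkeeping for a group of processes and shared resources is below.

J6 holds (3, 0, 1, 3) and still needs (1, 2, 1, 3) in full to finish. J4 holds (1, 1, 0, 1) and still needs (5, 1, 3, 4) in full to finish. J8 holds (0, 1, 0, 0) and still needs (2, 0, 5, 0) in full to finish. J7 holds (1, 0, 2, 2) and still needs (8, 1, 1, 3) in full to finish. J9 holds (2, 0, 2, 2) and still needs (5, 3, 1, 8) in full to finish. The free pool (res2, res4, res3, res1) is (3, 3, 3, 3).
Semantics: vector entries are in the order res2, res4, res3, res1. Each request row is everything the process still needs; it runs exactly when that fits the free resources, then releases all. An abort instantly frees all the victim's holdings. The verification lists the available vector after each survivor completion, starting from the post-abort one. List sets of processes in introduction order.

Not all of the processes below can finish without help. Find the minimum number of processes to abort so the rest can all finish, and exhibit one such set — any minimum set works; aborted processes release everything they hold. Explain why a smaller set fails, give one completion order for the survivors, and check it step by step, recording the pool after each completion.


Abort J9.
Key observation: J8 could never have finished before the abort; with (2, 0, 2, 2) returned by J9, it fits at step 2.
Minimality: the empty abort set fails — the state is deadlocked as it stands.
The survivors complete as J6, J8, J4, J7. Verifying each step (starting from the post-abort pool):
  pool = (5, 3, 5, 5)
  J6 needs (1, 2, 1, 3) <= (5, 3, 5, 5) -> finishes; pool += (3, 0, 1, 3) = (8, 3, 6, 8)
  J8 needs (2, 0, 5, 0) <= (8, 3, 6, 8) -> finishes; pool += (0, 1, 0, 0) = (8, 4, 6, 8)
  J4 needs (5, 1, 3, 4) <= (8, 4, 6, 8) -> finishes; pool += (1, 1, 0, 1) = (9, 5, 6, 9)
  J7 needs (8, 1, 1, 3) <= (9, 5, 6, 9) -> finishes; pool += (1, 0, 2, 2) = (10, 5, 8, 11)


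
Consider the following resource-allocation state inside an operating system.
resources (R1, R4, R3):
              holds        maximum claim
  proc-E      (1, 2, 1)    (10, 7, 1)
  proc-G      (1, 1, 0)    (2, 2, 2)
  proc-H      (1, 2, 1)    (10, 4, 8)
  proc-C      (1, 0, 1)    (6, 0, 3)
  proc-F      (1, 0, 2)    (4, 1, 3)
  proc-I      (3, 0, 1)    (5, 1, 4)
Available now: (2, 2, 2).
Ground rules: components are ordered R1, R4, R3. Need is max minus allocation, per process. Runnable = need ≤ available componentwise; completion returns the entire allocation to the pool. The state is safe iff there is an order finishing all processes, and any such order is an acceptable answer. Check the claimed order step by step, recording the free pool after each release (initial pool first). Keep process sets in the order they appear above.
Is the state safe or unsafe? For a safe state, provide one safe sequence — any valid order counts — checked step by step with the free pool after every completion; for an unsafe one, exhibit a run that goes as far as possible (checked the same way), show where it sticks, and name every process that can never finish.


UNSAFE.
Key observation: even finishing proc-G, proc-F, proc-I, proc-C leaves just (8, 3, 6) free — too little R1 for any of the remaining processes.
Going as far as possible: proc-G, proc-F, proc-I, proc-C; after that, nothing fits. Verifying each step:
  pool = (2, 2, 2)
  proc-G needs (1, 1, 2) <= (2, 2, 2) -> finishes; pool += (1, 1, 0) = (3, 3, 2)
  proc-F needs (3, 1, 1) <= (3, 3, 2) -> finishes; pool += (1, 0, 2) = (4, 3, 4)
  proc-I needs (2, 1, 3) <= (4, 3, 4) -> finishes; pool += (3, 0, 1) = (7, 3, 5)
  proc-C needs (5, 0, 2) <= (7, 3, 5) -> finishes; pool += (1, 0, 1) = (8, 3, 6)
  proc-E cannot run: need (9, 5, 0) vs free (8, 3, 6) (insufficient R1 and R4)
  proc-H cannot run: need (9, 2, 7) vs free (8, 3, 6) (insufficient R1 and R3)
Never able to finish: proc-E and proc-H.
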